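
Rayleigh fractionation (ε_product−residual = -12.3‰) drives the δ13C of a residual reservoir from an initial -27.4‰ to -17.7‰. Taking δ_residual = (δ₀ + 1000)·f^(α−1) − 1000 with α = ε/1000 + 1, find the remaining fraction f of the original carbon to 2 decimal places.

0.45

α − 1 = ε/1000 = -0.0123
(δ_res + 1000)/(δ₀ + 1000) = (-17.7 + 1000)/(-27.4 + 1000) = 982.3/972.6 = 1.009973
f = 1.009973^(1/-0.0123) = exp(ln(1.009973)/-0.0123) = exp(0.00992/-0.0123)
f = exp(-0.8068) = 0.4463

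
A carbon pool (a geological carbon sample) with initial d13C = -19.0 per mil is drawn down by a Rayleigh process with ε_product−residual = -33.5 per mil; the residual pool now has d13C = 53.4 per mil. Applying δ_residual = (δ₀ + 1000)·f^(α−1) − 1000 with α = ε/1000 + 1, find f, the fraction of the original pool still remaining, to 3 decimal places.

α − 1 = ε/1000 = -0.0335
(δ_res + 1000)/(δ₀ + 1000) = (53.4 + 1000)/(-19.0 + 1000) = 1053.4/981.0 = 1.073802
f = 1.073802^(1/-0.0335) = exp(ln(1.073802)/-0.0335) = exp(0.07121/-0.0335)
f = exp(-2.1255) = 0.1194

0.119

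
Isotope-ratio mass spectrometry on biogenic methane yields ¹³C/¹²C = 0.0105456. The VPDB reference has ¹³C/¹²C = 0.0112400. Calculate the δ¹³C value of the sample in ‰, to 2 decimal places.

δ¹³C = (R_sample / R_standard − 1) × 1000
R_sample / R_standard = 0.0105456 / 0.0112400 = 0.938221
δ¹³C = (0.938221 − 1) × 1000 = -61.779‰

-61.78‰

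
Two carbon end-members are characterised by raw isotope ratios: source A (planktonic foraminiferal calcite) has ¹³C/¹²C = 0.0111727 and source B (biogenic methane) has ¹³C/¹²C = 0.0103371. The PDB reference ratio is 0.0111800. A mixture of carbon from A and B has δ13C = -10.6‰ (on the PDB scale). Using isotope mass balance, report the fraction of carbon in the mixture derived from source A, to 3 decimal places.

0.867

δ_A = (0.0111727/0.0111800 − 1)×1000 = (0.999347 − 1)×1000 = -0.653‰
δ_B = (0.0103371/0.0111800 − 1)×1000 = (0.924606 − 1)×1000 = -75.394‰
f_A = (δ_mix − δ_B)/(δ_A − δ_B) = (-10.6 − (-75.394))/(-0.653 − (-75.394))
f_A = 64.794 / 74.741 = 0.8669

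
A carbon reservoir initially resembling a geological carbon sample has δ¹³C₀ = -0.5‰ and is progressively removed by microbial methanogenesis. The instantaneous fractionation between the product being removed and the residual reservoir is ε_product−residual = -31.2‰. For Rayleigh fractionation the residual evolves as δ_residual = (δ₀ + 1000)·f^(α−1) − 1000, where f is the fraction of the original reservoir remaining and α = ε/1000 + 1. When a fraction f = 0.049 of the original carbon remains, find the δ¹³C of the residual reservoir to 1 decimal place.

Rayleigh residual: δ_res = (δ₀ + 1000)·f^(α−1) − 1000
α = ε/1000 + 1 = 0.96880, so α − 1 = -0.03120
f^(α−1) = 0.049^(-0.03120) = 1.098666
δ_res = (-0.5 + 1000) × 1.098666 − 1000 = 1098.117 − 1000 = 98.12‰

98.1‰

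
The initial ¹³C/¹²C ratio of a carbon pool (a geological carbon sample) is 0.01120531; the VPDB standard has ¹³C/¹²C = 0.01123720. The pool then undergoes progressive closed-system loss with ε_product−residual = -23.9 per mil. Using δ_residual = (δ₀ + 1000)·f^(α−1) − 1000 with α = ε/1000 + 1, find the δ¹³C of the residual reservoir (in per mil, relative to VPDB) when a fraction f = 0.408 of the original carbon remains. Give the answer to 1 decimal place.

18.8 per mil

δ₀ = (0.01120531/0.01123720 − 1)×1000 = (0.997162 − 1)×1000 = -2.838 per mil
α − 1 = ε/1000 = -0.0239
f^(α−1) = 0.408^(-0.0239) = 1.021657
δ_res = (-2.838 + 1000) × 1.021657 − 1000 = 1018.758 − 1000 = 18.76 per mil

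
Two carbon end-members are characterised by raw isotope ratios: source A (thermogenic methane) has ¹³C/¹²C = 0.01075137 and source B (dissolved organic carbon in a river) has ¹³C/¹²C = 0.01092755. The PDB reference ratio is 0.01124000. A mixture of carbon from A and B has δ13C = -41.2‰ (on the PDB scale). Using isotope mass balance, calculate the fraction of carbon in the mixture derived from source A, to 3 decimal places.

δ_A = (0.01075137/0.01124000 − 1)×1000 = (0.956528 − 1)×1000 = -43.472‰
δ_B = (0.01092755/0.01124000 − 1)×1000 = (0.972202 − 1)×1000 = -27.798‰
f_A = (δ_mix − δ_B)/(δ_A − δ_B) = (-41.2 − (-27.798))/(-43.472 − (-27.798))
f_A = -13.402 / -15.674 = 0.8550

0.855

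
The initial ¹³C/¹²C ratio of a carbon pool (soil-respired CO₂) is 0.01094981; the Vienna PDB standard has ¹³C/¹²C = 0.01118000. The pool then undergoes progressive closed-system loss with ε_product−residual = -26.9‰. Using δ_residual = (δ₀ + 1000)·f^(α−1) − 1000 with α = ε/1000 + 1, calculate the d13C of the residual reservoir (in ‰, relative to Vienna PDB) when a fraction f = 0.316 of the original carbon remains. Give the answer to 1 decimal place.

δ₀ = (0.01094981/0.01118000 − 1)×1000 = (0.979411 − 1)×1000 = -20.589‰
α − 1 = ε/1000 = -0.0269
f^(α−1) = 0.316^(-0.0269) = 1.031474
δ_res = (-20.589 + 1000) × 1.031474 − 1000 = 1010.237 − 1000 = 10.24‰

10.2‰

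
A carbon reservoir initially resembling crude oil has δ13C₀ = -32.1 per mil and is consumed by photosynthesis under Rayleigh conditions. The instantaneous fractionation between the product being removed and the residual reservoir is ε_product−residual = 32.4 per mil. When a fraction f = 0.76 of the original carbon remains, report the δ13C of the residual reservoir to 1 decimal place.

Rayleigh residual: δ_res = (δ₀ + 1000)·f^(α−1) − 1000
α = ε/1000 + 1 = 1.03240, so α − 1 = 0.03240
f^(α−1) = 0.76^(0.03240) = 0.991148
δ_res = (-32.1 + 1000) × 0.991148 − 1000 = 959.332 − 1000 = -40.67 per mil

-40.7 per mil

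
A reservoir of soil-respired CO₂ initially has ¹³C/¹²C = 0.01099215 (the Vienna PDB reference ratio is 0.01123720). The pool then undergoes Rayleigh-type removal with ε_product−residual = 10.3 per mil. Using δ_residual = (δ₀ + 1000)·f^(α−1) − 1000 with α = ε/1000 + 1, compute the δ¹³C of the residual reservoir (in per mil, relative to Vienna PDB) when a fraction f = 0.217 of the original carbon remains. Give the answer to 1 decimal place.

-37.1 per mil

δ₀ = (0.01099215/0.01123720 − 1)×1000 = (0.978193 − 1)×1000 = -21.807 per mil
α − 1 = ε/1000 = 0.0103
f^(α−1) = 0.217^(0.0103) = 0.984386
δ_res = (-21.807 + 1000) × 0.984386 − 1000 = 962.920 − 1000 = -37.08 per mil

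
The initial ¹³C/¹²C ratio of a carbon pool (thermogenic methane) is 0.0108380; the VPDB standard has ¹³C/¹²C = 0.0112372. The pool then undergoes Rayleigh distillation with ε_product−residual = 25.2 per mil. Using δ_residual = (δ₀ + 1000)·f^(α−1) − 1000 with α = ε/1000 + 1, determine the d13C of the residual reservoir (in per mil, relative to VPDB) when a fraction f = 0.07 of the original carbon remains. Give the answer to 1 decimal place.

-98.0 per mil

δ₀ = (0.0108380/0.0112372 − 1)×1000 = (0.964475 − 1)×1000 = -35.525 per mil
α − 1 = ε/1000 = 0.0252
f^(α−1) = 0.07^(0.0252) = 0.935183
δ_res = (-35.525 + 1000) × 0.935183 − 1000 = 901.960 − 1000 = -98.04 per mil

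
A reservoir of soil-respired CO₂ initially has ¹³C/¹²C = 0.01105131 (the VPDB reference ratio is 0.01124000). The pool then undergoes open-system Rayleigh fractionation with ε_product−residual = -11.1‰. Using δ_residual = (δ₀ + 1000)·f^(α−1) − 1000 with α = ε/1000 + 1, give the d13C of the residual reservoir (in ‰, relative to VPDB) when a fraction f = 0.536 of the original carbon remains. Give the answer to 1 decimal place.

δ₀ = (0.01105131/0.01124000 − 1)×1000 = (0.983213 − 1)×1000 = -16.787‰
α − 1 = ε/1000 = -0.0111
f^(α−1) = 0.536^(-0.0111) = 1.006946
δ_res = (-16.787 + 1000) × 1.006946 − 1000 = 990.042 − 1000 = -9.96‰

-10.0‰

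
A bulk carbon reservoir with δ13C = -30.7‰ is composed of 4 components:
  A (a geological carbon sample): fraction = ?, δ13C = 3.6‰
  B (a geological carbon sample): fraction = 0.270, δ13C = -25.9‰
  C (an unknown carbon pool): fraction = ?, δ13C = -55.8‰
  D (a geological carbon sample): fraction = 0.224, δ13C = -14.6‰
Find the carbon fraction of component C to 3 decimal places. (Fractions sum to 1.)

Let f_C and f_A be the unknown fractions; fractions sum to 1 so f_C + f_A = 0.506.
Mass balance: Σ fᵢ·δᵢ = δ_bulk ⇒ f_C·(-55.8) + f_A·(3.6) = -30.7 − (-10.263) = -20.437
Substitute f_A = 0.506 − f_C:
f_C·(-55.8 − 3.6) = -20.437 − 0.506×(3.6) = -22.258
f_C = -22.258 / -59.4 = 0.3747

0.375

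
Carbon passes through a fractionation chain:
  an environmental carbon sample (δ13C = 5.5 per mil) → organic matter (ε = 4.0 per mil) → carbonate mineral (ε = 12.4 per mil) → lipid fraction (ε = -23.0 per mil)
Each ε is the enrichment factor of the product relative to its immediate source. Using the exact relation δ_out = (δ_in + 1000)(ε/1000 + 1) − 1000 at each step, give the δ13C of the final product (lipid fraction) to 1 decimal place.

step 1: δ = (5.50 + 1000)·(4.0/1000 + 1) − 1000 = 9.52 per mil
step 2: δ = (9.52 + 1000)·(12.4/1000 + 1) − 1000 = 22.04 per mil
step 3: δ = (22.04 + 1000)·(-23.0/1000 + 1) − 1000 = -1.47 per mil

-1.5 per mil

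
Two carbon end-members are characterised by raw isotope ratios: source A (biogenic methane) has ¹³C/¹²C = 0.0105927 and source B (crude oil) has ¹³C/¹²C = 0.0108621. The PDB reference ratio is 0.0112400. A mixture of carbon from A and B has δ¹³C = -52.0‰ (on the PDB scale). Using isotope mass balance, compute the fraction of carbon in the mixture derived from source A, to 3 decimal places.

0.767

δ_A = (0.0105927/0.0112400 − 1)×1000 = (0.942411 − 1)×1000 = -57.589‰
δ_B = (0.0108621/0.0112400 − 1)×1000 = (0.966379 − 1)×1000 = -33.621‰
f_A = (δ_mix − δ_B)/(δ_A − δ_B) = (-52.0 − (-33.621))/(-57.589 − (-33.621))
f_A = -18.379 / -23.968 = 0.7668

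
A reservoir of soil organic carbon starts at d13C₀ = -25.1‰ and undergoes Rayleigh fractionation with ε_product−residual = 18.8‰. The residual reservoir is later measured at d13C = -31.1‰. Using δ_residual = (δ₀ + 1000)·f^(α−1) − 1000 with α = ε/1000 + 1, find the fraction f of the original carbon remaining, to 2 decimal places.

0.72

α − 1 = ε/1000 = 0.0188
(δ_res + 1000)/(δ₀ + 1000) = (-31.1 + 1000)/(-25.1 + 1000) = 968.9/974.9 = 0.993846
f = 0.993846^(1/0.0188) = exp(ln(0.993846)/0.0188) = exp(-0.00617/0.0188)
f = exp(-0.3284) = 0.7201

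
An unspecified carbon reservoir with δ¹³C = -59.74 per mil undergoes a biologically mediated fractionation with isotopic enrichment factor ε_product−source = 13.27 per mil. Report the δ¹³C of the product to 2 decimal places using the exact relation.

-47.26 per mil

Exactly, δ_product = (δ_source + 1000)·(ε/1000 + 1) − 1000.
δ_product = (-59.74 + 1000) × (13.27/1000 + 1) − 1000
δ_product = -47.263 per mil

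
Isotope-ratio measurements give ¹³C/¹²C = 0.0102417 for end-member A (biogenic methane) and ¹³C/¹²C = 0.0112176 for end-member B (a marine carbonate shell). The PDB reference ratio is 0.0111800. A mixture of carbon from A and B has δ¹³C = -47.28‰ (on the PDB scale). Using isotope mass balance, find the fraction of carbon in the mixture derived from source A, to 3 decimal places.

0.580

δ_A = (0.0102417/0.0111800 − 1)×1000 = (0.916073 − 1)×1000 = -83.927‰
δ_B = (0.0112176/0.0111800 − 1)×1000 = (1.003363 − 1)×1000 = 3.363‰
f_A = (δ_mix − δ_B)/(δ_A − δ_B) = (-47.28 − (3.363))/(-83.927 − (3.363))
f_A = -50.643 / -87.290 = 0.5802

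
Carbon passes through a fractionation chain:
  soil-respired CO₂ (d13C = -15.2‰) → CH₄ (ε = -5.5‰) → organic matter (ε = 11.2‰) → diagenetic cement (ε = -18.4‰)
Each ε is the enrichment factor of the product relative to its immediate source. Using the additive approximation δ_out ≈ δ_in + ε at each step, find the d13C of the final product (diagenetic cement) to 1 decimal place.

-27.9‰

step 1: δ ≈ -15.2 + (-5.5) = -20.7‰
step 2: δ ≈ -20.7 + (11.2) = -9.5‰
step 3: δ ≈ -9.5 + (-18.4) = -27.9‰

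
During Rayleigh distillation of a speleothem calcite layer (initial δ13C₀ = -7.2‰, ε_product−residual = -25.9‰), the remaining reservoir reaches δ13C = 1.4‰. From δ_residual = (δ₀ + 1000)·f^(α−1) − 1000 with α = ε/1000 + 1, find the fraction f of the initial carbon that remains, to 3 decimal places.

α − 1 = ε/1000 = -0.0259
(δ_res + 1000)/(δ₀ + 1000) = (1.4 + 1000)/(-7.2 + 1000) = 1001.4/992.8 = 1.008662
f = 1.008662^(1/-0.0259) = exp(ln(1.008662)/-0.0259) = exp(0.00863/-0.0259)
f = exp(-0.3330) = 0.7168

0.717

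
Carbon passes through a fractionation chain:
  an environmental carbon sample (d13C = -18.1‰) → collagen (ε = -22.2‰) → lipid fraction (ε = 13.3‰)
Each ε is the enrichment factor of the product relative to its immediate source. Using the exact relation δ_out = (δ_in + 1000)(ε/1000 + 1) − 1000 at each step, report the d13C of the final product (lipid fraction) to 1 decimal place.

-27.1‰

step 1: δ = (-18.10 + 1000)·(-22.2/1000 + 1) − 1000 = -39.90‰
step 2: δ = (-39.90 + 1000)·(13.3/1000 + 1) − 1000 = -27.13‰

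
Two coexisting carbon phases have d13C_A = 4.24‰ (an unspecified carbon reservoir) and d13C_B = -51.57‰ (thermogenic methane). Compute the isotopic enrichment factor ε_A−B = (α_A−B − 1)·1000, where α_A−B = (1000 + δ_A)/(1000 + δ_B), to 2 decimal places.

58.84‰

α_A−B = (1000 + 4.24) / (1000 + -51.57) = 1004.24 / 948.43 = 1.058845
ε_A−B = (1.058845 − 1) × 1000 = 58.845‰
(The approximation ε ≈ δ_A − δ_B would give 55.81‰.)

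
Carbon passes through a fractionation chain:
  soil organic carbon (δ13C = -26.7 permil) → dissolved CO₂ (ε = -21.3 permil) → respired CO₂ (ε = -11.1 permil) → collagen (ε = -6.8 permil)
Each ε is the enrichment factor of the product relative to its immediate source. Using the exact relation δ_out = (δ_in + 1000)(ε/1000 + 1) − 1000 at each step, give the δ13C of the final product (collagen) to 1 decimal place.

step 1: δ = (-26.70 + 1000)·(-21.3/1000 + 1) − 1000 = -47.43 permil
step 2: δ = (-47.43 + 1000)·(-11.1/1000 + 1) − 1000 = -58.00 permil
step 3: δ = (-58.00 + 1000)·(-6.8/1000 + 1) − 1000 = -64.41 permil

-64.4 permil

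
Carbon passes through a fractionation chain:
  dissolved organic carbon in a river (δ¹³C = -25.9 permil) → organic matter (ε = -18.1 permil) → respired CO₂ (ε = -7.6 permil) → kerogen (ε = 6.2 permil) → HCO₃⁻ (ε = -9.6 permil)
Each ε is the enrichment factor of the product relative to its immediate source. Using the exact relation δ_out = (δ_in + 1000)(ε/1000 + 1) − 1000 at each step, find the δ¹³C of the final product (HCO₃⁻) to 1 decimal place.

-54.1 permil

step 1: δ = (-25.90 + 1000)·(-18.1/1000 + 1) − 1000 = -43.53 permil
step 2: δ = (-43.53 + 1000)·(-7.6/1000 + 1) − 1000 = -50.80 permil
step 3: δ = (-50.80 + 1000)·(6.2/1000 + 1) − 1000 = -44.92 permil
step 4: δ = (-44.92 + 1000)·(-9.6/1000 + 1) − 1000 = -54.08 permil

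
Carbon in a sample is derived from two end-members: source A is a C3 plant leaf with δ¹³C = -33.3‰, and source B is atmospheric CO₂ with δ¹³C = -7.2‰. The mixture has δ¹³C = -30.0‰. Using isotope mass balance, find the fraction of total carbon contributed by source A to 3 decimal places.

δ_mix = f_A·δ_A + (1 − f_A)·δ_B  ⇒  f_A = (δ_mix − δ_B)/(δ_A − δ_B)
f_A = (-30.0 − (-7.2)) / (-33.3 − (-7.2))
f_A = -22.8 / -26.1 = 0.8736

0.874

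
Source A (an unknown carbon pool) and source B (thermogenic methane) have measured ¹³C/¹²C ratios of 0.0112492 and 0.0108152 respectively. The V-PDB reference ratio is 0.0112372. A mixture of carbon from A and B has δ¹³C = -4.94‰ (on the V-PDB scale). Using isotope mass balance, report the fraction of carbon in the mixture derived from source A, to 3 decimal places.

δ_A = (0.0112492/0.0112372 − 1)×1000 = (1.001068 − 1)×1000 = 1.068‰
δ_B = (0.0108152/0.0112372 − 1)×1000 = (0.962446 − 1)×1000 = -37.554‰
f_A = (δ_mix − δ_B)/(δ_A − δ_B) = (-4.94 − (-37.554))/(1.068 − (-37.554))
f_A = 32.614 / 38.622 = 0.8444

0.844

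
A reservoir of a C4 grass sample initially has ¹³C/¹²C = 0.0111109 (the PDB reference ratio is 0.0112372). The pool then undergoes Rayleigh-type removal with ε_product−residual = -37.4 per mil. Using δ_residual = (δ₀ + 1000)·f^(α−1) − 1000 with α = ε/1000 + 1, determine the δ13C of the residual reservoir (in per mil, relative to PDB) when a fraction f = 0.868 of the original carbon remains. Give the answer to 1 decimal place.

δ₀ = (0.0111109/0.0112372 − 1)×1000 = (0.988761 − 1)×1000 = -11.239 per mil
α − 1 = ε/1000 = -0.0374
f^(α−1) = 0.868^(-0.0374) = 1.005309
δ_res = (-11.239 + 1000) × 1.005309 − 1000 = 994.009 − 1000 = -5.99 per mil

-6.0 per mil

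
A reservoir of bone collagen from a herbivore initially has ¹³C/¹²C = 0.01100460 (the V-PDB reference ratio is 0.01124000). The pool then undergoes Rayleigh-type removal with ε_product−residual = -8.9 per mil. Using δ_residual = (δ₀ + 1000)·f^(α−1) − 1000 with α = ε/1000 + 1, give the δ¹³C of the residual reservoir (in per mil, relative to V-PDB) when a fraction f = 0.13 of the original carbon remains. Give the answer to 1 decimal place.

δ₀ = (0.01100460/0.01124000 − 1)×1000 = (0.979057 − 1)×1000 = -20.943 per mil
α − 1 = ε/1000 = -0.0089
f^(α−1) = 0.13^(-0.0089) = 1.018324
δ_res = (-20.943 + 1000) × 1.018324 − 1000 = 996.997 − 1000 = -3.00 per mil

-3.0 per mil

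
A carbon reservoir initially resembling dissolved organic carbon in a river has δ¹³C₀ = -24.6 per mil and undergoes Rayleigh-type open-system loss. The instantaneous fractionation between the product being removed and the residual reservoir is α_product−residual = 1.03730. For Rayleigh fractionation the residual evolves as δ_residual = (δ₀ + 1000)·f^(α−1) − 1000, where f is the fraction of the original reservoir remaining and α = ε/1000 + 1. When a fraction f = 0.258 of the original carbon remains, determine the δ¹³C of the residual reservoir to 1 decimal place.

Rayleigh residual: δ_res = (δ₀ + 1000)·f^(α−1) − 1000
α − 1 = 0.03730
f^(α−1) = 0.258^(0.03730) = 0.950722
δ_res = (-24.6 + 1000) × 0.950722 − 1000 = 927.334 − 1000 = -72.67 per mil

-72.7 per mil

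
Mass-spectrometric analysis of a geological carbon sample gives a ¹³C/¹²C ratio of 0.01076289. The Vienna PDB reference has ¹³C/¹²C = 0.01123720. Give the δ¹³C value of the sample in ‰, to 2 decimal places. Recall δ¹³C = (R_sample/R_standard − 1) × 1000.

δ¹³C = (R_sample / R_standard − 1) × 1000
R_sample / R_standard = 0.01076289 / 0.01123720 = 0.957791
δ¹³C = (0.957791 − 1) × 1000 = -42.209‰

-42.21‰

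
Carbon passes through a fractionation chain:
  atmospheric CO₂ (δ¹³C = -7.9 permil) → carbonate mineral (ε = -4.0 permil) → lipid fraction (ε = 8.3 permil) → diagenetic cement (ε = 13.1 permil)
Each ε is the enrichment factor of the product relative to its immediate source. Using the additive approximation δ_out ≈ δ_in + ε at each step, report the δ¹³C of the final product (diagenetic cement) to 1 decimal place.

9.5 permil

step 1: δ ≈ -7.9 + (-4.0) = -11.9 permil
step 2: δ ≈ -11.9 + (8.3) = -3.6 permil
step 3: δ ≈ -3.6 + (13.1) = 9.5 permil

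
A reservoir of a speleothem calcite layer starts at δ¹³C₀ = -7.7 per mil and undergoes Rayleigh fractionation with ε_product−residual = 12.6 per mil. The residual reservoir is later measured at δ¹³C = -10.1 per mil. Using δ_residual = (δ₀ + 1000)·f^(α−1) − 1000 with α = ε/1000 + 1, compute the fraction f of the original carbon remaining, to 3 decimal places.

α − 1 = ε/1000 = 0.0126
(δ_res + 1000)/(δ₀ + 1000) = (-10.1 + 1000)/(-7.7 + 1000) = 989.9/992.3 = 0.997581
f = 0.997581^(1/0.0126) = exp(ln(0.997581)/0.0126) = exp(-0.00242/0.0126)
f = exp(-0.1922) = 0.8252

0.825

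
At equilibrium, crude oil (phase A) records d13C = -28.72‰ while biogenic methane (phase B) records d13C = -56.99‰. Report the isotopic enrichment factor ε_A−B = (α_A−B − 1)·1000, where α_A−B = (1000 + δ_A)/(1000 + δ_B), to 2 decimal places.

29.98‰

α_A−B = (1000 + -28.72) / (1000 + -56.99) = 971.28 / 943.01 = 1.029978
ε_A−B = (1.029978 − 1) × 1000 = 29.978‰
(The approximation ε ≈ δ_A − δ_B would give 28.27‰.)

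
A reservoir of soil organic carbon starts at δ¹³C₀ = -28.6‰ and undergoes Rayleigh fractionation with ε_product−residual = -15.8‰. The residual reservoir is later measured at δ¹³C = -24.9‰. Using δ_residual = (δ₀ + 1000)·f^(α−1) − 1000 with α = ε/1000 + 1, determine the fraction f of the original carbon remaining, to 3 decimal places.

0.786

α − 1 = ε/1000 = -0.0158
(δ_res + 1000)/(δ₀ + 1000) = (-24.9 + 1000)/(-28.6 + 1000) = 975.1/971.4 = 1.003809
f = 1.003809^(1/-0.0158) = exp(ln(1.003809)/-0.0158) = exp(0.00380/-0.0158)
f = exp(-0.2406) = 0.7861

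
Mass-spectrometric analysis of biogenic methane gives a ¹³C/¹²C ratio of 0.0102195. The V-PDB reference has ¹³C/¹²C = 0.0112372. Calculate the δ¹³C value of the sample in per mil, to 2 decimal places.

-90.57 per mil

δ¹³C = (R_sample / R_standard − 1) × 1000
R_sample / R_standard = 0.0102195 / 0.0112372 = 0.909435
δ¹³C = (0.909435 − 1) × 1000 = -90.565 per mil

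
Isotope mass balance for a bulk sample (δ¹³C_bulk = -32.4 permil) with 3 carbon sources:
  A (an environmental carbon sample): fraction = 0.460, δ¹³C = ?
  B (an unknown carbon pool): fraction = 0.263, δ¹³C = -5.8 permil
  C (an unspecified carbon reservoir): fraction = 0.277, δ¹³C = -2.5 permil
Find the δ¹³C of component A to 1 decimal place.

-65.6 permil

Isotope mass balance: δ_bulk = Σ fᵢ·δᵢ.
-32.4 = 0.460×δ_A + 0.263×(-5.8) + 0.277×(-2.5)
0.460·δ_A = -32.4 − (-2.218) = -30.182
δ_A = -30.182 / 0.460 = -65.61 permil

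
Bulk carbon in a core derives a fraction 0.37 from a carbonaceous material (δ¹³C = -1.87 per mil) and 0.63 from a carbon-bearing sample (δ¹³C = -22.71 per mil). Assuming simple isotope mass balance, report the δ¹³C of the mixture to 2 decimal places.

-15.00 per mil

δ_mix = f_A·δ_A + f_B·δ_B
δ_mix = 0.37 × (-1.87) + 0.63 × (-22.71)
δ_mix = -0.692 + -14.307 = -14.999 per mil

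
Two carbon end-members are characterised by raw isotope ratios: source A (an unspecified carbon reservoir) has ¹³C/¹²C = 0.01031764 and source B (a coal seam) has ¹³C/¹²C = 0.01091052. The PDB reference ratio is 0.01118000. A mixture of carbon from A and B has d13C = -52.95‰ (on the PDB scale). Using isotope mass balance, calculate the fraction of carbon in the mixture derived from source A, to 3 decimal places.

0.544

δ_A = (0.01031764/0.01118000 − 1)×1000 = (0.922866 − 1)×1000 = -77.134‰
δ_B = (0.01091052/0.01118000 − 1)×1000 = (0.975896 − 1)×1000 = -24.104‰
f_A = (δ_mix − δ_B)/(δ_A − δ_B) = (-52.95 − (-24.104))/(-77.134 − (-24.104))
f_A = -28.846 / -53.030 = 0.5440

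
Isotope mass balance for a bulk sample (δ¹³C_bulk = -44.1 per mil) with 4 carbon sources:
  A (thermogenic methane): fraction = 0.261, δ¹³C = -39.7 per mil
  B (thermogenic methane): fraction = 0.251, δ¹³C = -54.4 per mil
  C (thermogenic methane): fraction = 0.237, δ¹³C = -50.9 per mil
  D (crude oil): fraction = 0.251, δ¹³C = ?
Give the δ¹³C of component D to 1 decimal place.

-32.0 per mil

Isotope mass balance: δ_bulk = Σ fᵢ·δᵢ.
-44.1 = 0.261×(-39.7) + 0.251×(-54.4) + 0.237×(-50.9) + 0.251×δ_D
0.251·δ_D = -44.1 − (-36.079) = -8.021
δ_D = -8.021 / 0.251 = -31.95 per mil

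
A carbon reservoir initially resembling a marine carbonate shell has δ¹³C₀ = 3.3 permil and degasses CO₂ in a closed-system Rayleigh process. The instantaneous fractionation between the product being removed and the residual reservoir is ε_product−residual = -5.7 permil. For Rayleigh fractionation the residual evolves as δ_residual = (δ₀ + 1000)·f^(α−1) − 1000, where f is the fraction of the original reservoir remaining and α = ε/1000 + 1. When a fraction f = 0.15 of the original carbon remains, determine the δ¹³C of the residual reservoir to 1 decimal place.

Rayleigh residual: δ_res = (δ₀ + 1000)·f^(α−1) − 1000
α = ε/1000 + 1 = 0.99430, so α − 1 = -0.00570
f^(α−1) = 0.15^(-0.00570) = 1.010872
δ_res = (3.3 + 1000) × 1.010872 − 1000 = 1014.208 − 1000 = 14.21 permil

14.2 permil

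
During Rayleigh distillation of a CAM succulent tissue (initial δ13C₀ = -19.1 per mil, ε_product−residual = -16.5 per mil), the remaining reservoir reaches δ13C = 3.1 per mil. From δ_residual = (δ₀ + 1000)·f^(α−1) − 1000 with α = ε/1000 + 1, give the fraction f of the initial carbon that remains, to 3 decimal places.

0.258

α − 1 = ε/1000 = -0.0165
(δ_res + 1000)/(δ₀ + 1000) = (3.1 + 1000)/(-19.1 + 1000) = 1003.1/980.9 = 1.022632
f = 1.022632^(1/-0.0165) = exp(ln(1.022632)/-0.0165) = exp(0.02238/-0.0165)
f = exp(-1.3564) = 0.2576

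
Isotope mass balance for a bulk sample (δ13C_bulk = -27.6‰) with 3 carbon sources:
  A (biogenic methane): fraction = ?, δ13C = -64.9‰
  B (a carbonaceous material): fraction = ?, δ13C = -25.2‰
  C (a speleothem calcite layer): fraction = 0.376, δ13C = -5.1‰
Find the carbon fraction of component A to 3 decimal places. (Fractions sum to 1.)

Let f_A and f_B be the unknown fractions; fractions sum to 1 so f_A + f_B = 0.624.
Mass balance: Σ fᵢ·δᵢ = δ_bulk ⇒ f_A·(-64.9) + f_B·(-25.2) = -27.6 − (-1.918) = -25.682
Substitute f_B = 0.624 − f_A:
f_A·(-64.9 − -25.2) = -25.682 − 0.624×(-25.2) = -9.958
f_A = -9.958 / -39.7 = 0.2508

0.251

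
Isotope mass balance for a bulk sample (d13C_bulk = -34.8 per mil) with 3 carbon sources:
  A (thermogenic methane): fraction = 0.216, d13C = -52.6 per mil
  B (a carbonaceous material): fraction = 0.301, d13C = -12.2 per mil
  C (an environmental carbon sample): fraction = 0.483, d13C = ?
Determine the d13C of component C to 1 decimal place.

-40.9 per mil

Isotope mass balance: δ_bulk = Σ fᵢ·δᵢ.
-34.8 = 0.216×(-52.6) + 0.301×(-12.2) + 0.483×δ_C
0.483·δ_C = -34.8 − (-15.034) = -19.766
δ_C = -19.766 / 0.483 = -40.92 per mil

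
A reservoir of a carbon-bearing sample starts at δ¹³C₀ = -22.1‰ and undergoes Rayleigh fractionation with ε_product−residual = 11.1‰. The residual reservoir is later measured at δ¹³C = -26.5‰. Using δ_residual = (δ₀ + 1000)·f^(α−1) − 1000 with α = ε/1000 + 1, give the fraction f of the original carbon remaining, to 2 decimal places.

α − 1 = ε/1000 = 0.0111
(δ_res + 1000)/(δ₀ + 1000) = (-26.5 + 1000)/(-22.1 + 1000) = 973.5/977.9 = 0.995501
f = 0.995501^(1/0.0111) = exp(ln(0.995501)/0.0111) = exp(-0.00451/0.0111)
f = exp(-0.4063) = 0.6661

0.67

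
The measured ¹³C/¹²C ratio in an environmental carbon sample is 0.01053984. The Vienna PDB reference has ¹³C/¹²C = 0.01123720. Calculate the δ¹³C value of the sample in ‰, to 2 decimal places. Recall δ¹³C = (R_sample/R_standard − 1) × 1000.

δ¹³C = (R_sample / R_standard − 1) × 1000
R_sample / R_standard = 0.01053984 / 0.01123720 = 0.937942
δ¹³C = (0.937942 − 1) × 1000 = -62.058‰

-62.06‰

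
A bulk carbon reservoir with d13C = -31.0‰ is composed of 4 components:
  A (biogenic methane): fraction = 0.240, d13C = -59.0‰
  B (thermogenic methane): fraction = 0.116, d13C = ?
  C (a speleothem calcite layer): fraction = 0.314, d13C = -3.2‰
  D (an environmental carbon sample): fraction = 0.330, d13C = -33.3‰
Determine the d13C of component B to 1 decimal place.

Isotope mass balance: δ_bulk = Σ fᵢ·δᵢ.
-31.0 = 0.240×(-59.0) + 0.116×δ_B + 0.314×(-3.2) + 0.330×(-33.3)
0.116·δ_B = -31.0 − (-26.154) = -4.846
δ_B = -4.846 / 0.116 = -41.78‰

-41.8‰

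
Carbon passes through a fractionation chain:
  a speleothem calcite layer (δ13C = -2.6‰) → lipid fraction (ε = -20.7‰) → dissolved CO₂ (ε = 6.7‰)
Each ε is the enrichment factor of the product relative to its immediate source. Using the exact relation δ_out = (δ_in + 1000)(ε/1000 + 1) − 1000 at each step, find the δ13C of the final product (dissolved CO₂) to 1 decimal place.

step 1: δ = (-2.60 + 1000)·(-20.7/1000 + 1) − 1000 = -23.25‰
step 2: δ = (-23.25 + 1000)·(6.7/1000 + 1) − 1000 = -16.70‰

-16.7‰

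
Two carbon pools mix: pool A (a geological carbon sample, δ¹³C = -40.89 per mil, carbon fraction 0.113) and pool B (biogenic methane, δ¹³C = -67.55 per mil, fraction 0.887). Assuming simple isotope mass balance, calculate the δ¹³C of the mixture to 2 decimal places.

δ_mix = f_A·δ_A + f_B·δ_B
δ_mix = 0.113 × (-40.89) + 0.887 × (-67.55)
δ_mix = -4.621 + -59.917 = -64.537 per mil

-64.54 per mil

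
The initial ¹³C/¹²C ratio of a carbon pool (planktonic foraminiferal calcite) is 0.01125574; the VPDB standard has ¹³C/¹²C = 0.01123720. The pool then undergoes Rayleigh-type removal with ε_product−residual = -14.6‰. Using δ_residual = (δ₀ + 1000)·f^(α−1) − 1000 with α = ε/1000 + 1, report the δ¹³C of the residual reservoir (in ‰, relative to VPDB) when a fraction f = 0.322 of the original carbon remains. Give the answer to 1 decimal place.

18.4‰

δ₀ = (0.01125574/0.01123720 − 1)×1000 = (1.001650 − 1)×1000 = 1.650‰
α − 1 = ε/1000 = -0.0146
f^(α−1) = 0.322^(-0.0146) = 1.016682
δ_res = (1.650 + 1000) × 1.016682 − 1000 = 1018.360 − 1000 = 18.36‰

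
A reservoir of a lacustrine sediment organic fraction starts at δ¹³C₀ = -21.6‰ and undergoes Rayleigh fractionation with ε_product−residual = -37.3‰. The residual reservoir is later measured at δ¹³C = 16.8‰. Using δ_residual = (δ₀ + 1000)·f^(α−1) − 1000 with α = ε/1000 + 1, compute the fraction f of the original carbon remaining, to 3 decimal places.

0.356

α − 1 = ε/1000 = -0.0373
(δ_res + 1000)/(δ₀ + 1000) = (16.8 + 1000)/(-21.6 + 1000) = 1016.8/978.4 = 1.039248
f = 1.039248^(1/-0.0373) = exp(ln(1.039248)/-0.0373) = exp(0.03850/-0.0373)
f = exp(-1.0321) = 0.3563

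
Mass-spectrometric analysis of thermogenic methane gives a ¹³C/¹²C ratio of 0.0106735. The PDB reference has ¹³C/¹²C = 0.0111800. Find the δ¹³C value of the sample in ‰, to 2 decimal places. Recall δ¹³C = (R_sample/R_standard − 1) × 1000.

δ¹³C = (R_sample / R_standard − 1) × 1000
R_sample / R_standard = 0.0106735 / 0.0111800 = 0.954696
δ¹³C = (0.954696 − 1) × 1000 = -45.304‰

-45.30‰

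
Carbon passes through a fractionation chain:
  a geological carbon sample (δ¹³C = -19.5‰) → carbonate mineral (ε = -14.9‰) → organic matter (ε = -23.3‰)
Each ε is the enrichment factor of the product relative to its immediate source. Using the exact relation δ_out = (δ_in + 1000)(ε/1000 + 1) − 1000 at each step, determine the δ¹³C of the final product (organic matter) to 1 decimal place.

-56.6‰

step 1: δ = (-19.50 + 1000)·(-14.9/1000 + 1) − 1000 = -34.11‰
step 2: δ = (-34.11 + 1000)·(-23.3/1000 + 1) − 1000 = -56.61‰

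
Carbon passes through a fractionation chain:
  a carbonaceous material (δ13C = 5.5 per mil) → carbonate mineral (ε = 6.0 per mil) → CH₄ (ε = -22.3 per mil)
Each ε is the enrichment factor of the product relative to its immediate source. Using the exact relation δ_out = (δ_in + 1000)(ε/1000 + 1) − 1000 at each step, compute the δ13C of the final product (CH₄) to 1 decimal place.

step 1: δ = (5.50 + 1000)·(6.0/1000 + 1) − 1000 = 11.53 per mil
step 2: δ = (11.53 + 1000)·(-22.3/1000 + 1) − 1000 = -11.02 per mil

-11.0 per mil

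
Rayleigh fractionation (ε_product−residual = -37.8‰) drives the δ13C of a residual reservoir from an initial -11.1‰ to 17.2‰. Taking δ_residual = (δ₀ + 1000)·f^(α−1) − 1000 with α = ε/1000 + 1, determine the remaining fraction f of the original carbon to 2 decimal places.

0.47

α − 1 = ε/1000 = -0.0378
(δ_res + 1000)/(δ₀ + 1000) = (17.2 + 1000)/(-11.1 + 1000) = 1017.2/988.9 = 1.028618
f = 1.028618^(1/-0.0378) = exp(ln(1.028618)/-0.0378) = exp(0.02822/-0.0378)
f = exp(-0.7465) = 0.4740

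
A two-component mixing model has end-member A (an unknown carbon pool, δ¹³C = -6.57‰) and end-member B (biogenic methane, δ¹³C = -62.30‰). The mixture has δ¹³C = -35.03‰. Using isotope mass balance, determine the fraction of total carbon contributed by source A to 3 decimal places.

δ_mix = f_A·δ_A + (1 − f_A)·δ_B  ⇒  f_A = (δ_mix − δ_B)/(δ_A − δ_B)
f_A = (-35.03 − (-62.30)) / (-6.57 − (-62.30))
f_A = 27.27 / 55.73 = 0.4893

0.489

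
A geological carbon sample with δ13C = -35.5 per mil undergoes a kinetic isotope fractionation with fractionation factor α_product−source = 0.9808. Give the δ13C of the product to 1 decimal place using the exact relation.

-54.0 per mil

δ_product = (δ_source + 1000)·α − 1000
δ_product = (-35.5 + 1000) × 0.9808 − 1000
δ_product = 945.982 − 1000 = -54.02 per mil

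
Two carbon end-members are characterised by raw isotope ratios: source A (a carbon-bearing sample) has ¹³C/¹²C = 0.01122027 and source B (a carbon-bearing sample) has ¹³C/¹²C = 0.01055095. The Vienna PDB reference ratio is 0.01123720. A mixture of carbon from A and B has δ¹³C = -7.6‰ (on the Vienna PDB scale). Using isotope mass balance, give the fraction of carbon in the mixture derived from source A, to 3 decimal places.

δ_A = (0.01122027/0.01123720 − 1)×1000 = (0.998493 − 1)×1000 = -1.507‰
δ_B = (0.01055095/0.01123720 − 1)×1000 = (0.938931 − 1)×1000 = -61.069‰
f_A = (δ_mix − δ_B)/(δ_A − δ_B) = (-7.6 − (-61.069))/(-1.507 − (-61.069))
f_A = 53.469 / 59.563 = 0.8977

0.898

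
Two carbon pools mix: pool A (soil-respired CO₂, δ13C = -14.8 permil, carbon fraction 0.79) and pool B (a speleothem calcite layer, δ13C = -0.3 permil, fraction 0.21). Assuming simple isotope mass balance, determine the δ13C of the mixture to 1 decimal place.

-11.8 permil

δ_mix = f_A·δ_A + f_B·δ_B
δ_mix = 0.79 × (-14.8) + 0.21 × (-0.3)
δ_mix = -11.69 + -0.06 = -11.76 permil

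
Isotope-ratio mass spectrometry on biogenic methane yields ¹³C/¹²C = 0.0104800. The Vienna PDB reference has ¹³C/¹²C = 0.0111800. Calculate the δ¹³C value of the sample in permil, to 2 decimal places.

δ¹³C = (R_sample / R_standard − 1) × 1000
R_sample / R_standard = 0.0104800 / 0.0111800 = 0.937388
δ¹³C = (0.937388 − 1) × 1000 = -62.612 permil

-62.61 permil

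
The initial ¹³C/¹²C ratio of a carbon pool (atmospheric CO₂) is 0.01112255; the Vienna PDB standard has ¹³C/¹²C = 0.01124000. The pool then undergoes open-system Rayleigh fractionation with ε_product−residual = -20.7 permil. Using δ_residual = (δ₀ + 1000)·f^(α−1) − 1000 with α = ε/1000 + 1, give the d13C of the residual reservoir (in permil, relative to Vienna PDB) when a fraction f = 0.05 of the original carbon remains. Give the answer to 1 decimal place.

52.9 permil

δ₀ = (0.01112255/0.01124000 − 1)×1000 = (0.989551 − 1)×1000 = -10.449 permil
α − 1 = ε/1000 = -0.0207
f^(α−1) = 0.05^(-0.0207) = 1.063975
δ_res = (-10.449 + 1000) × 1.063975 − 1000 = 1052.857 − 1000 = 52.86 permil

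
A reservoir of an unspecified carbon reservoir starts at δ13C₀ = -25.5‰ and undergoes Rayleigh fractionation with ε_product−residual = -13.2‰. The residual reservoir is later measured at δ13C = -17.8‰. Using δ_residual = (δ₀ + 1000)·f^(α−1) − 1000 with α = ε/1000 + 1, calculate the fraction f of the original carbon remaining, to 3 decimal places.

0.551

α − 1 = ε/1000 = -0.0132
(δ_res + 1000)/(δ₀ + 1000) = (-17.8 + 1000)/(-25.5 + 1000) = 982.2/974.5 = 1.007901
f = 1.007901^(1/-0.0132) = exp(ln(1.007901)/-0.0132) = exp(0.00787/-0.0132)
f = exp(-0.5962) = 0.5509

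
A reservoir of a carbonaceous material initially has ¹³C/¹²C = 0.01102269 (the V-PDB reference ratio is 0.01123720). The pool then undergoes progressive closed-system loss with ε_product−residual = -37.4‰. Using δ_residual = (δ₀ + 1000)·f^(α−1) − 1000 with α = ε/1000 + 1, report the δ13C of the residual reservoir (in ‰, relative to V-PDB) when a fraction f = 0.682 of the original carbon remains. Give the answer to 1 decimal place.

-4.9‰

δ₀ = (0.01102269/0.01123720 − 1)×1000 = (0.980911 − 1)×1000 = -19.089‰
α − 1 = ε/1000 = -0.0374
f^(α−1) = 0.682^(-0.0374) = 1.014417
δ_res = (-19.089 + 1000) × 1.014417 − 1000 = 995.052 − 1000 = -4.95‰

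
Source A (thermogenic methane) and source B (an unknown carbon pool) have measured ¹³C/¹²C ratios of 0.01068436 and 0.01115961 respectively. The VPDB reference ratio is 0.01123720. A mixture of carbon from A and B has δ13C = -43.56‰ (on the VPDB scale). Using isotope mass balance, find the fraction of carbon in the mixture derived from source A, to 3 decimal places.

δ_A = (0.01068436/0.01123720 − 1)×1000 = (0.950803 − 1)×1000 = -49.197‰
δ_B = (0.01115961/0.01123720 − 1)×1000 = (0.993095 − 1)×1000 = -6.905‰
f_A = (δ_mix − δ_B)/(δ_A − δ_B) = (-43.56 − (-6.905))/(-49.197 − (-6.905))
f_A = -36.655 / -42.293 = 0.8667

0.867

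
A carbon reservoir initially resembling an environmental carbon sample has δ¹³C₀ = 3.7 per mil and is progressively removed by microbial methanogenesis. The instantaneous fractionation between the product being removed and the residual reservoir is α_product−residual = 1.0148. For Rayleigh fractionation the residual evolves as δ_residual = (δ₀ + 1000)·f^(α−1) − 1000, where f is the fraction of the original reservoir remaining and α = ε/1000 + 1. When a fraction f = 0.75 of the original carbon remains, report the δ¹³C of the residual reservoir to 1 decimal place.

Rayleigh residual: δ_res = (δ₀ + 1000)·f^(α−1) − 1000
α − 1 = 0.01480
f^(α−1) = 0.75^(0.01480) = 0.995751
δ_res = (3.7 + 1000) × 0.995751 − 1000 = 999.436 − 1000 = -0.56 per mil

-0.6 per mil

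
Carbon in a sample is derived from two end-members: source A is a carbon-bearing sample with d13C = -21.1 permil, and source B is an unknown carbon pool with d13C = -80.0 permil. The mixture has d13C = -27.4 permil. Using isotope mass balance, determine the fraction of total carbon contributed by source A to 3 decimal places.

0.893

δ_mix = f_A·δ_A + (1 − f_A)·δ_B  ⇒  f_A = (δ_mix − δ_B)/(δ_A − δ_B)
f_A = (-27.4 − (-80.0)) / (-21.1 − (-80.0))
f_A = 52.6 / 58.9 = 0.8930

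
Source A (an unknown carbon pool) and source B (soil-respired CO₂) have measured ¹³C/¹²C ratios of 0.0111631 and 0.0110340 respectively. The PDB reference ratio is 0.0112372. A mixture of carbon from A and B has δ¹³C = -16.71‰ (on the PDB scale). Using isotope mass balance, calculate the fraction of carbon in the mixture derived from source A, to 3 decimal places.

0.119

δ_A = (0.0111631/0.0112372 − 1)×1000 = (0.993406 − 1)×1000 = -6.594‰
δ_B = (0.0110340/0.0112372 − 1)×1000 = (0.981917 − 1)×1000 = -18.083‰
f_A = (δ_mix − δ_B)/(δ_A − δ_B) = (-16.71 − (-18.083))/(-6.594 − (-18.083))
f_A = 1.373 / 11.489 = 0.1195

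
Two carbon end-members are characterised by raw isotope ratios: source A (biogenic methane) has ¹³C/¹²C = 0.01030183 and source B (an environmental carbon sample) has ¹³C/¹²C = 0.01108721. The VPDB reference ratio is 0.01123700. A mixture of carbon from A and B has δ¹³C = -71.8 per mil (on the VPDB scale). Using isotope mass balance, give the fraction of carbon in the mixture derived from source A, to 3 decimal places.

0.837

δ_A = (0.01030183/0.01123700 − 1)×1000 = (0.916778 − 1)×1000 = -83.222 per mil
δ_B = (0.01108721/0.01123700 − 1)×1000 = (0.986670 − 1)×1000 = -13.330 per mil
f_A = (δ_mix − δ_B)/(δ_A − δ_B) = (-71.8 − (-13.330))/(-83.222 − (-13.330))
f_A = -58.470 / -69.892 = 0.8366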